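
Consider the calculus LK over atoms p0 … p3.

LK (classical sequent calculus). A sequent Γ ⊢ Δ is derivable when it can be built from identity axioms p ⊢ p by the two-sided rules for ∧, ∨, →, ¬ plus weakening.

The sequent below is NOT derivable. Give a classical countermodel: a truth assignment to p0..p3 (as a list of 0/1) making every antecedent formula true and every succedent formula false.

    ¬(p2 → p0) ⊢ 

Enumerate valuations to refute Γ ⊢ Δ:
  v=0000: Γ:[¬(p2 → p0)=F] Δ:[] refutes=False
  v=0001: Γ:[¬(p2 → p0)=F] Δ:[] refutes=False
  v=0010: Γ:[¬(p2 → p0)=T] Δ:[] refutes=True  ← countermodel

Result: [0, 0, 1, 0]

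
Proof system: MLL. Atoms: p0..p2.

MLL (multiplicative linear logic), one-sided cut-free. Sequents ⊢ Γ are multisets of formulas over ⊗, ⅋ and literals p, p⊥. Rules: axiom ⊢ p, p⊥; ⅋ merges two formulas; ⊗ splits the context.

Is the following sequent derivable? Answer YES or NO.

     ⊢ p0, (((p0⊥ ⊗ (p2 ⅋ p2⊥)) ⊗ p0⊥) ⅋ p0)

Derivation trace:
[⅋]  ⊢ p0, (((p0⊥ ⊗ (p2 ⅋ p2⊥)) ⊗ p0⊥) ⅋ p0)
  [⊗]  ⊢ p0, p0, ((p0⊥ ⊗ (p2 ⅋ p2⊥)) ⊗ p0⊥)
    [⊗]  ⊢ p0, (p0⊥ ⊗ (p2 ⅋ p2⊥))
      [Ax]  ⊢ p0, p0⊥
      [⅋]  ⊢ (p2 ⅋ p2⊥)
        [Ax]  ⊢ p2, p2⊥
    [Ax]  ⊢ p0, p0⊥

Result: YES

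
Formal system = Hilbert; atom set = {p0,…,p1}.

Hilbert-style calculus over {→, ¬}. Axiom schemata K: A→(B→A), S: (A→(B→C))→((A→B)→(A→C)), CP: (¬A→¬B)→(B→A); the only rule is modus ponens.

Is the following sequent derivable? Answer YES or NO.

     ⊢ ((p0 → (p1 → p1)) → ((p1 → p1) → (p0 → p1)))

Truth-table refutation:
  v=00: Γ:[] Δ:[((p0 → (p1 → p1)) → ((p1 → p1) → (p0 → p1)))=T] refutes=False
  v=01: Γ:[] Δ:[((p0 → (p1 → p1)) → ((p1 → p1) → (p0 → p1)))=T] refutes=False
  v=10: Γ:[] Δ:[((p0 → (p1 → p1)) → ((p1 → p1) → (p0 → p1)))=F] refutes=True  ← countermodel

Result: NO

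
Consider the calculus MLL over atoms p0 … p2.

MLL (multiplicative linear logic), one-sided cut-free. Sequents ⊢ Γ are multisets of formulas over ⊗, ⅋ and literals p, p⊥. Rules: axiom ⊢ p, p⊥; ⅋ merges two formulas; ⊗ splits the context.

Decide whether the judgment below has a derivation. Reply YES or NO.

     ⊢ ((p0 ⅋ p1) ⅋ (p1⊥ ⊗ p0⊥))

Derivation (root first):
[⅋]  ⊢ ((p0 ⅋ p1) ⅋ (p1⊥ ⊗ p0⊥))
  [⅋]  ⊢ (p1⊥ ⊗ p0⊥), (p0 ⅋ p1)
    [⊗]  ⊢ p1, p0, (p1⊥ ⊗ p0⊥)
      [Ax]  ⊢ p1, p1⊥
      [Ax]  ⊢ p0, p0⊥

Result: YES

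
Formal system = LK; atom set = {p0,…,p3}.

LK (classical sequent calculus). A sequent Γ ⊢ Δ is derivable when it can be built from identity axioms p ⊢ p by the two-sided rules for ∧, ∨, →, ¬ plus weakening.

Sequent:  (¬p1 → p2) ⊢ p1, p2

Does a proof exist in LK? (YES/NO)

Proof tree:
[→L] (¬p1 → p2) ⊢ p1, p2
  [¬R]  ⊢ p1, ¬p1
    [Ax] p1 ⊢ p1
  [Ax] p2 ⊢ p2

Result: YES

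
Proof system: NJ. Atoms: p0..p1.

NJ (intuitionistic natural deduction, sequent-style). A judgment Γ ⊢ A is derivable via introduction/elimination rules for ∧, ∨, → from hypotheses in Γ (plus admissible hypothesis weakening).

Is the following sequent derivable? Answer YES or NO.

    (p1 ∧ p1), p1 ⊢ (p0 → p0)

Proof tree:
[→I] (p1 ∧ p1), p1 ⊢ (p0 → p0)
  [Wk] p0, (p1 ∧ p1), p1 ⊢ p0
    [Wk] p0, (p1 ∧ p1) ⊢ p0
      [Ax] p0 ⊢ p0

Result: YES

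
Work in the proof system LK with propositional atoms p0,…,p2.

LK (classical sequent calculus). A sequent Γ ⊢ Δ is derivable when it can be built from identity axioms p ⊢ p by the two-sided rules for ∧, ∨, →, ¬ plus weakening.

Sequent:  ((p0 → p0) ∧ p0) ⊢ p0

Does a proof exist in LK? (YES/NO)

Proof tree:
[∧L] ((p0 → p0) ∧ p0) ⊢ p0
  [→L] p0, (p0 → p0) ⊢ p0
    [Ax] p0 ⊢ p0
    [Ax] p0 ⊢ p0

Result: YES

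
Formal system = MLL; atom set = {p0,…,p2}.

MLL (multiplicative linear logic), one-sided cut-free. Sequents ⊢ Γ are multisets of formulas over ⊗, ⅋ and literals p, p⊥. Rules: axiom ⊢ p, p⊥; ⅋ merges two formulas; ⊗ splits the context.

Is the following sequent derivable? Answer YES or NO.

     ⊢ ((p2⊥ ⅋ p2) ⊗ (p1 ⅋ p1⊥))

Proof tree:
[⊗]  ⊢ ((p2⊥ ⅋ p2) ⊗ (p1 ⅋ p1⊥))
  [⅋]  ⊢ (p2⊥ ⅋ p2)
    [Ax]  ⊢ p2, p2⊥
  [⅋]  ⊢ (p1 ⅋ p1⊥)
    [Ax]  ⊢ p1, p1⊥

Result: YES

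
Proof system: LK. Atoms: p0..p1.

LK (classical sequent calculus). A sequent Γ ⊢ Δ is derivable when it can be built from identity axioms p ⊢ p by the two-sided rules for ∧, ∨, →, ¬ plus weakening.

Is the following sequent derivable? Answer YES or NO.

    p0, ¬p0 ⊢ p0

Derivation (root first):
[¬L] p0, ¬p0 ⊢ p0
  [WR] p0 ⊢ p0, p0
    [Ax] p0 ⊢ p0

Result: YES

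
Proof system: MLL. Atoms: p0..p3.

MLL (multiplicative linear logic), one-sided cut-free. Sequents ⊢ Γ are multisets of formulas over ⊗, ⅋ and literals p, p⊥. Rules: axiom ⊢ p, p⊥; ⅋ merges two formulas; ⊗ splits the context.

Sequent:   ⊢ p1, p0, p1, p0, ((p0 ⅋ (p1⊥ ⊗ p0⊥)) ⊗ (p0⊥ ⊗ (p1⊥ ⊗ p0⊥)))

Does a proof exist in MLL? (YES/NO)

Proof tree:
[⊗]  ⊢ p1, p0, p1, p0, ((p0 ⅋ (p1⊥ ⊗ p0⊥)) ⊗ (p0⊥ ⊗ (p1⊥ ⊗ p0⊥)))
  [⅋]  ⊢ p1, (p0 ⅋ (p1⊥ ⊗ p0⊥))
    [⊗]  ⊢ p1, p0, (p1⊥ ⊗ p0⊥)
      [Ax]  ⊢ p1, p1⊥
      [Ax]  ⊢ p0, p0⊥
  [⊗]  ⊢ p0, p1, p0, (p0⊥ ⊗ (p1⊥ ⊗ p0⊥))
    [Ax]  ⊢ p0, p0⊥
    [⊗]  ⊢ p1, p0, (p1⊥ ⊗ p0⊥)
      [Ax]  ⊢ p1, p1⊥
      [Ax]  ⊢ p0, p0⊥

Result: YES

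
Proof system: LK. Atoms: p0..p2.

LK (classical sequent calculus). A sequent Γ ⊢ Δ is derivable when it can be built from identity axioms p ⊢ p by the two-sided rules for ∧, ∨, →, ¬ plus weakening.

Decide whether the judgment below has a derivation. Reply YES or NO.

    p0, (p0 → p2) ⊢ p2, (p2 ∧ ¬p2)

Derivation (root first):
[→L] p0, (p0 → p2) ⊢ p2, (p2 ∧ ¬p2)
  [Ax] p0 ⊢ p0
  [∧R] p2 ⊢ p2, (p2 ∧ ¬p2)
    [Ax] p2 ⊢ p2
    [¬R]  ⊢ p2, ¬p2
      [Ax] p2 ⊢ p2

Result: YES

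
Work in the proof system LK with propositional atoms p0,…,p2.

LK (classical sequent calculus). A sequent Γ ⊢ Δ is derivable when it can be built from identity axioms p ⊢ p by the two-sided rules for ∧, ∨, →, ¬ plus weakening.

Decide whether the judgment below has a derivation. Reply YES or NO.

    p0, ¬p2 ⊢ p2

Search for a countermodel by truth-table:
  v=000: Γ:[p0=F, ¬p2=T] Δ:[p2=F] refutes=False
  v=001: Γ:[p0=F, ¬p2=F] Δ:[p2=T] refutes=False
  v=010: Γ:[p0=F, ¬p2=T] Δ:[p2=F] refutes=False
  v=011: Γ:[p0=F, ¬p2=F] Δ:[p2=T] refutes=False
  v=100: Γ:[p0=T, ¬p2=T] Δ:[p2=F] refutes=True  ← countermodel

Result: NO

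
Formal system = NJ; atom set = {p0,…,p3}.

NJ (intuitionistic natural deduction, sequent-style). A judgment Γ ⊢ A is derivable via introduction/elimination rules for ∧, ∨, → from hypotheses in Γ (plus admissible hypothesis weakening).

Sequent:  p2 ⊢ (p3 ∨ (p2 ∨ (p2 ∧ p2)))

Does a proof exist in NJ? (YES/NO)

Derivation (root first):
[∨I₂] p2 ⊢ (p3 ∨ (p2 ∨ (p2 ∧ p2)))
  [∨I₂] p2 ⊢ (p2 ∨ (p2 ∧ p2))
    [∧I] p2 ⊢ (p2 ∧ p2)
      [Ax] p2 ⊢ p2
      [Ax] p2 ⊢ p2

Result: YES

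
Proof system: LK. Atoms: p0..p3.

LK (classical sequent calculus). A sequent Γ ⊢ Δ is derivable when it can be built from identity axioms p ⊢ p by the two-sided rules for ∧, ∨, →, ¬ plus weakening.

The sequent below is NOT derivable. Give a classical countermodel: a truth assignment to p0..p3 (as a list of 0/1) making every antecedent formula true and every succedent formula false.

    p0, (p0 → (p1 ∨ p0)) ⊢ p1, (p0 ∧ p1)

Enumerate valuations to refute Γ ⊢ Δ:
  v=0000: Γ:[p0=F, (p0 → (p1 ∨ p0))=T] Δ:[p1=F, (p0 ∧ p1)=F] refutes=False
  v=0001: Γ:[p0=F, (p0 → (p1 ∨ p0))=T] Δ:[p1=F, (p0 ∧ p1)=F] refutes=False
  v=0010: Γ:[p0=F, (p0 → (p1 ∨ p0))=T] Δ:[p1=F, (p0 ∧ p1)=F] refutes=False
  v=0011: Γ:[p0=F, (p0 → (p1 ∨ p0))=T] Δ:[p1=F, (p0 ∧ p1)=F] refutes=False
  v=0100: Γ:[p0=F, (p0 → (p1 ∨ p0))=T] Δ:[p1=T, (p0 ∧ p1)=F] refutes=False
  v=0101: Γ:[p0=F, (p0 → (p1 ∨ p0))=T] Δ:[p1=T, (p0 ∧ p1)=F] refutes=False
  v=0110: Γ:[p0=F, (p0 → (p1 ∨ p0))=T] Δ:[p1=T, (p0 ∧ p1)=F] refutes=False
  v=0111: Γ:[p0=F, (p0 → (p1 ∨ p0))=T] Δ:[p1=T, (p0 ∧ p1)=F] refutes=False
  v=1000: Γ:[p0=T, (p0 → (p1 ∨ p0))=T] Δ:[p1=F, (p0 ∧ p1)=F] refutes=True  ← countermodel

Result: [1, 0, 0, 0]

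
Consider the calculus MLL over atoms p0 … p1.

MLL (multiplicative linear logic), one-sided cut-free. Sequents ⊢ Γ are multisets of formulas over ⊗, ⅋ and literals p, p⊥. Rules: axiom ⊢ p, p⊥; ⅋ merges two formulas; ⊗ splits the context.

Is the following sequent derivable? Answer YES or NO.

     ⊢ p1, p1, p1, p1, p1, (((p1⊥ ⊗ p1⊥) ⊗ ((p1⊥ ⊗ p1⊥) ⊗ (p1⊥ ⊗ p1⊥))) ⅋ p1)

Proof tree:
[⅋]  ⊢ p1, p1, p1, p1, p1, (((p1⊥ ⊗ p1⊥) ⊗ ((p1⊥ ⊗ p1⊥) ⊗ (p1⊥ ⊗ p1⊥))) ⅋ p1)
  [⊗]  ⊢ p1, p1, p1, p1, p1, p1, ((p1⊥ ⊗ p1⊥) ⊗ ((p1⊥ ⊗ p1⊥) ⊗ (p1⊥ ⊗ p1⊥)))
    [⊗]  ⊢ p1, p1, (p1⊥ ⊗ p1⊥)
      [Ax]  ⊢ p1, p1⊥
      [Ax]  ⊢ p1, p1⊥
    [⊗]  ⊢ p1, p1, p1, p1, ((p1⊥ ⊗ p1⊥) ⊗ (p1⊥ ⊗ p1⊥))
      [⊗]  ⊢ p1, p1, (p1⊥ ⊗ p1⊥)
        [Ax]  ⊢ p1, p1⊥
        [Ax]  ⊢ p1, p1⊥
      [⊗]  ⊢ p1, p1, (p1⊥ ⊗ p1⊥)
        [Ax]  ⊢ p1, p1⊥
        [Ax]  ⊢ p1, p1⊥

Result: YES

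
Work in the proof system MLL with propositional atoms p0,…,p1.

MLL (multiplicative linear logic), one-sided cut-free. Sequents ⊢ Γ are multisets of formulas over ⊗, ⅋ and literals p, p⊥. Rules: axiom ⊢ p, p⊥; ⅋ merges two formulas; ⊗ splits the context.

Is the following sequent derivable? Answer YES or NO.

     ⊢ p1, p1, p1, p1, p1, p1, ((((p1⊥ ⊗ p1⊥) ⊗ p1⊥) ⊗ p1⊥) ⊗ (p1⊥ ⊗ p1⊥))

Proof tree:
[⊗]  ⊢ p1, p1, p1, p1, p1, p1, ((((p1⊥ ⊗ p1⊥) ⊗ p1⊥) ⊗ p1⊥) ⊗ (p1⊥ ⊗ p1⊥))
  [⊗]  ⊢ p1, p1, p1, p1, (((p1⊥ ⊗ p1⊥) ⊗ p1⊥) ⊗ p1⊥)
    [⊗]  ⊢ p1, p1, p1, ((p1⊥ ⊗ p1⊥) ⊗ p1⊥)
      [⊗]  ⊢ p1, p1, (p1⊥ ⊗ p1⊥)
        [Ax]  ⊢ p1, p1⊥
        [Ax]  ⊢ p1, p1⊥
      [Ax]  ⊢ p1, p1⊥
    [Ax]  ⊢ p1, p1⊥
  [⊗]  ⊢ p1, p1, (p1⊥ ⊗ p1⊥)
    [Ax]  ⊢ p1, p1⊥
    [Ax]  ⊢ p1, p1⊥

Result: YES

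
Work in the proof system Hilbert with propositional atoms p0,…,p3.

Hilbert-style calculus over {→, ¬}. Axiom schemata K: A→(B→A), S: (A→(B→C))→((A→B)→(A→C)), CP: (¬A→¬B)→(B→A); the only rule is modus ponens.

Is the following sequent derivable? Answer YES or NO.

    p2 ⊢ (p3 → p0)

Enumerate valuations to refute Γ ⊢ Δ:
  v=0000: Γ:[p2=F] Δ:[(p3 → p0)=T] refutes=False
  v=0001: Γ:[p2=F] Δ:[(p3 → p0)=F] refutes=False
  v=0010: Γ:[p2=T] Δ:[(p3 → p0)=T] refutes=False
  v=0011: Γ:[p2=T] Δ:[(p3 → p0)=F] refutes=True  ← countermodel

Result: NO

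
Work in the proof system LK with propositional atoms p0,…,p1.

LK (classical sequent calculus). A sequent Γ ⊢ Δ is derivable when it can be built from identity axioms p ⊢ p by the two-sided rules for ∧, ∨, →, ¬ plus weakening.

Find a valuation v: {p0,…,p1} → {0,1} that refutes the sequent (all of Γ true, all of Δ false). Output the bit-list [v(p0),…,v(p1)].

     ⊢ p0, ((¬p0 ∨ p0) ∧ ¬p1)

Truth-table refutation:
  v=00: Γ:[] Δ:[p0=F, ((¬p0 ∨ p0) ∧ ¬p1)=T] refutes=False
  v=01: Γ:[] Δ:[p0=F, ((¬p0 ∨ p0) ∧ ¬p1)=F] refutes=True  ← countermodel

Result: [0, 1]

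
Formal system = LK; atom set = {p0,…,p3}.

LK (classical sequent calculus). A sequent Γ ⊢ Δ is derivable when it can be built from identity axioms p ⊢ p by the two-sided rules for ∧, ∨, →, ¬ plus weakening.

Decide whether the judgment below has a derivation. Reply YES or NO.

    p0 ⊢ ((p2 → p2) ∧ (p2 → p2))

Derivation (root first):
[∧R] p0 ⊢ ((p2 → p2) ∧ (p2 → p2))
  [WL] p0 ⊢ (p2 → p2)
    [→R]  ⊢ (p2 → p2)
      [Ax] p2 ⊢ p2
  [WL] p0 ⊢ (p2 → p2)
    [→R]  ⊢ (p2 → p2)
      [Ax] p2 ⊢ p2

Result: YES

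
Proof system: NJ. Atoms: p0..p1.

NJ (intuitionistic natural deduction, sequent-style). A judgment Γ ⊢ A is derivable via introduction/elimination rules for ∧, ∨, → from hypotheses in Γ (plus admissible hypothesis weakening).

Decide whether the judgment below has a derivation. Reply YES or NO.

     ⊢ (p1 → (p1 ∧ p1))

Proof tree:
[→I]  ⊢ (p1 → (p1 ∧ p1))
  [∧I] p1 ⊢ (p1 ∧ p1)
    [Ax] p1 ⊢ p1
    [Ax] p1 ⊢ p1

Result: YES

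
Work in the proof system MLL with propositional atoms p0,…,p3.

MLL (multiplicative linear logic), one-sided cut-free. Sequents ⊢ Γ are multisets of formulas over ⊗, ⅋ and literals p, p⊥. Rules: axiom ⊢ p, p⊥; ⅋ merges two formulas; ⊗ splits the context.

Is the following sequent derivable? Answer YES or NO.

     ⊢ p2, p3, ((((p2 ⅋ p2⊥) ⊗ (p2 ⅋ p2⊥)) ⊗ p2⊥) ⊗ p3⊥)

Derivation (root first):
[⊗]  ⊢ p2, p3, ((((p2 ⅋ p2⊥) ⊗ (p2 ⅋ p2⊥)) ⊗ p2⊥) ⊗ p3⊥)
  [⊗]  ⊢ p2, (((p2 ⅋ p2⊥) ⊗ (p2 ⅋ p2⊥)) ⊗ p2⊥)
    [⊗]  ⊢ ((p2 ⅋ p2⊥) ⊗ (p2 ⅋ p2⊥))
      [⅋]  ⊢ (p2 ⅋ p2⊥)
        [Ax]  ⊢ p2, p2⊥
      [⅋]  ⊢ (p2 ⅋ p2⊥)
        [Ax]  ⊢ p2, p2⊥
    [Ax]  ⊢ p2, p2⊥
  [Ax]  ⊢ p3, p3⊥

Result: YES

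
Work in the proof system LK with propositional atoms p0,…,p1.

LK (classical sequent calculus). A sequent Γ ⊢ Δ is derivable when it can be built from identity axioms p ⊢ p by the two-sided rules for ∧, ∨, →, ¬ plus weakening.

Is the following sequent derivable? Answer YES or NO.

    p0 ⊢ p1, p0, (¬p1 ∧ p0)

Derivation (root first):
[∧R] p0 ⊢ p1, p0, (¬p1 ∧ p0)
  [¬R]  ⊢ p1, p0, ¬p1
    [WR] p1 ⊢ p1, p0
      [Ax] p1 ⊢ p1
  [Ax] p0 ⊢ p0

Result: YES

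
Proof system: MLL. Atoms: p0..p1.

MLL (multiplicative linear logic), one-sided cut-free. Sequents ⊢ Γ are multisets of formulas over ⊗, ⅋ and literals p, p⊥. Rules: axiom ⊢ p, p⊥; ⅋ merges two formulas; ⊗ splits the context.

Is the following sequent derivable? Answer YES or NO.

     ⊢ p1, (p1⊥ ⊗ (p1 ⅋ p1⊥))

Derivation trace:
[⊗]  ⊢ p1, (p1⊥ ⊗ (p1 ⅋ p1⊥))
  [Ax]  ⊢ p1, p1⊥
  [⅋]  ⊢ (p1 ⅋ p1⊥)
    [Ax]  ⊢ p1, p1⊥

Result: YES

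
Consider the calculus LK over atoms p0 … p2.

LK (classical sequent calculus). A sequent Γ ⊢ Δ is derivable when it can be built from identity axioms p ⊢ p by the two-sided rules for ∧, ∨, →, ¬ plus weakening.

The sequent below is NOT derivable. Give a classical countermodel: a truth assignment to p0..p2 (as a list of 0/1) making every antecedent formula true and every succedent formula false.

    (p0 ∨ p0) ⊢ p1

Search for a countermodel by truth-table:
  v=000: Γ:[(p0 ∨ p0)=F] Δ:[p1=F] refutes=False
  v=001: Γ:[(p0 ∨ p0)=F] Δ:[p1=F] refutes=False
  v=010: Γ:[(p0 ∨ p0)=F] Δ:[p1=T] refutes=False
  v=011: Γ:[(p0 ∨ p0)=F] Δ:[p1=T] refutes=False
  v=100: Γ:[(p0 ∨ p0)=T] Δ:[p1=F] refutes=True  ← countermodel

Result: [1, 0, 0]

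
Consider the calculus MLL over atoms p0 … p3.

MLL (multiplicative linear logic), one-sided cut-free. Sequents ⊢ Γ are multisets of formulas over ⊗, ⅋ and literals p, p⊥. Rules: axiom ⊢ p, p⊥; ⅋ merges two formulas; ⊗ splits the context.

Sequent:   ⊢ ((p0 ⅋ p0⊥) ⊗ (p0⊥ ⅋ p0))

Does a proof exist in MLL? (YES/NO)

Derivation (root first):
[⊗]  ⊢ ((p0 ⅋ p0⊥) ⊗ (p0⊥ ⅋ p0))
  [⅋]  ⊢ (p0 ⅋ p0⊥)
    [Ax]  ⊢ p0, p0⊥
  [⅋]  ⊢ (p0⊥ ⅋ p0)
    [Ax]  ⊢ p0, p0⊥

Result: YES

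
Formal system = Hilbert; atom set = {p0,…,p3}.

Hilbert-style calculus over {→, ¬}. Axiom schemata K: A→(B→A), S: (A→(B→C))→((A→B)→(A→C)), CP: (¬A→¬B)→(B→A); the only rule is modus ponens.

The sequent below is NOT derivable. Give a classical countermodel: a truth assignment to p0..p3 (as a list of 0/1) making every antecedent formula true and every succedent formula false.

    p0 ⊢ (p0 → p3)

Truth-table refutation:
  v=0000: Γ:[p0=F] Δ:[(p0 → p3)=T] refutes=False
  v=0001: Γ:[p0=F] Δ:[(p0 → p3)=T] refutes=False
  v=0010: Γ:[p0=F] Δ:[(p0 → p3)=T] refutes=False
  v=0011: Γ:[p0=F] Δ:[(p0 → p3)=T] refutes=False
  v=0100: Γ:[p0=F] Δ:[(p0 → p3)=T] refutes=False
  v=0101: Γ:[p0=F] Δ:[(p0 → p3)=T] refutes=False
  v=0110: Γ:[p0=F] Δ:[(p0 → p3)=T] refutes=False
  v=0111: Γ:[p0=F] Δ:[(p0 → p3)=T] refutes=False
  v=1000: Γ:[p0=T] Δ:[(p0 → p3)=F] refutes=True  ← countermodel

Result: [1, 0, 0, 0]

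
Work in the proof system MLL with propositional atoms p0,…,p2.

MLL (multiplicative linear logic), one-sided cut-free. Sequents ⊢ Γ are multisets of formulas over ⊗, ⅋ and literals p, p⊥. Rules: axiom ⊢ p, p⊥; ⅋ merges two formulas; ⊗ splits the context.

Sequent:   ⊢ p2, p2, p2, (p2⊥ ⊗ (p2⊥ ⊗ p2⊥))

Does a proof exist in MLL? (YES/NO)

Proof tree:
[⊗]  ⊢ p2, p2, p2, (p2⊥ ⊗ (p2⊥ ⊗ p2⊥))
  [Ax]  ⊢ p2, p2⊥
  [⊗]  ⊢ p2, p2, (p2⊥ ⊗ p2⊥)
    [Ax]  ⊢ p2, p2⊥
    [Ax]  ⊢ p2, p2⊥

Result: YES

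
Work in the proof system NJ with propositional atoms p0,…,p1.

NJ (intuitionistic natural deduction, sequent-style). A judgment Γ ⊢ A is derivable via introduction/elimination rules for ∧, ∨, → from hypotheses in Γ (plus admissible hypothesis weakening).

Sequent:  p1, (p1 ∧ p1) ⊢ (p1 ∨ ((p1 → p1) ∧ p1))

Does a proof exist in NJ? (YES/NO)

Derivation trace:
[Wk] p1, (p1 ∧ p1) ⊢ (p1 ∨ ((p1 → p1) ∧ p1))
  [∨I₂] p1 ⊢ (p1 ∨ ((p1 → p1) ∧ p1))
    [∧I] p1 ⊢ ((p1 → p1) ∧ p1)
      [→I]  ⊢ (p1 → p1)
        [Ax] p1 ⊢ p1
      [Ax] p1 ⊢ p1

Result: YES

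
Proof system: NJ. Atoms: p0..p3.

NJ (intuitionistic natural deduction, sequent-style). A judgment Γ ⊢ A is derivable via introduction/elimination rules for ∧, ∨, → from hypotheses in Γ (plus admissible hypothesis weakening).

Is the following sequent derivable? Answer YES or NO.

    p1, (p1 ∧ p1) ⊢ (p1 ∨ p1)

Proof tree:
[Wk] p1, (p1 ∧ p1) ⊢ (p1 ∨ p1)
  [∨I₁] p1 ⊢ (p1 ∨ p1)
    [Ax] p1 ⊢ p1

Result: YES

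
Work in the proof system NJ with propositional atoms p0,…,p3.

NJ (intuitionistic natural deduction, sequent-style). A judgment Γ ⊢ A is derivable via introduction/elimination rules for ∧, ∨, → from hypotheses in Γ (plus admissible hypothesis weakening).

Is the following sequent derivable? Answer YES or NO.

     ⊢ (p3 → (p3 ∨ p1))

Derivation (root first):
[→I]  ⊢ (p3 → (p3 ∨ p1))
  [∨I₁] p3 ⊢ (p3 ∨ p1)
    [Ax] p3 ⊢ p3

Result: YES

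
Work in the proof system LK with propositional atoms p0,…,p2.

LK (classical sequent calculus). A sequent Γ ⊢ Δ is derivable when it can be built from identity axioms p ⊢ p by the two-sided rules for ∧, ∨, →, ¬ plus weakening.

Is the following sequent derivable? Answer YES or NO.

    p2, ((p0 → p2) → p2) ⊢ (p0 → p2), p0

Derivation (root first):
[→L] p2, ((p0 → p2) → p2) ⊢ (p0 → p2), p0
  [→R] p2 ⊢ (p0 → p2)
    [WL] p2, p0 ⊢ p2
      [Ax] p2 ⊢ p2
  [WR] p2 ⊢ (p0 → p2), p0
    [→R] p2 ⊢ (p0 → p2)
      [WL] p2, p0 ⊢ p2
        [Ax] p2 ⊢ p2

Result: YES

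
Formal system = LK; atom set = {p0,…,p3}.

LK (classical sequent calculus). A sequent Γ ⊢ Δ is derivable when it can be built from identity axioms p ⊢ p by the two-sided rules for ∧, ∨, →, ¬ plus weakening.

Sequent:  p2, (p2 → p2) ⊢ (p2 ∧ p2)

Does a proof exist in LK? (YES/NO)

Derivation (root first):
[∧R] p2, (p2 → p2) ⊢ (p2 ∧ p2)
  [Ax] p2 ⊢ p2
  [WL] p2, (p2 → p2), p2 ⊢ p2
    [→L] p2, (p2 → p2) ⊢ p2
      [Ax] p2 ⊢ p2
      [Ax] p2 ⊢ p2

Result: YES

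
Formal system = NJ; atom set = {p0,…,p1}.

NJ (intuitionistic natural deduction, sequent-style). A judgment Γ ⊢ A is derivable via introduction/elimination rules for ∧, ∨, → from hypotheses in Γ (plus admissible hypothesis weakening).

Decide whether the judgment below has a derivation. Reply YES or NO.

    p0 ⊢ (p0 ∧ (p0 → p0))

Derivation trace:
[∧I] p0 ⊢ (p0 ∧ (p0 → p0))
  [Ax] p0 ⊢ p0
  [→I]  ⊢ (p0 → p0)
    [Ax] p0 ⊢ p0

Result: YES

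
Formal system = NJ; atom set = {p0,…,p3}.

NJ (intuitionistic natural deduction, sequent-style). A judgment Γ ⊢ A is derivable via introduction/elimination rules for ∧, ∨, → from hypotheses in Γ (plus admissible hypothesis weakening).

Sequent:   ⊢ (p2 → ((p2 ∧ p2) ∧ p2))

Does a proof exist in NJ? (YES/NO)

Derivation trace:
[→I]  ⊢ (p2 → ((p2 ∧ p2) ∧ p2))
  [∧I] p2 ⊢ ((p2 ∧ p2) ∧ p2)
    [∧I] p2 ⊢ (p2 ∧ p2)
      [Ax] p2 ⊢ p2
      [Ax] p2 ⊢ p2
    [Ax] p2 ⊢ p2

Result: YES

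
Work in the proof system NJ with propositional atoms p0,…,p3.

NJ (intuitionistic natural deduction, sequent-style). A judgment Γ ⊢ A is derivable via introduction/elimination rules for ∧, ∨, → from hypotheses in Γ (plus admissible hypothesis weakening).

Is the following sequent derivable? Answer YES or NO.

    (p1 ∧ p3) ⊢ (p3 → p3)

Derivation trace:
[→I] (p1 ∧ p3) ⊢ (p3 → p3)
  [Wk] p3, (p1 ∧ p3) ⊢ p3
    [Ax] p3 ⊢ p3

Result: YES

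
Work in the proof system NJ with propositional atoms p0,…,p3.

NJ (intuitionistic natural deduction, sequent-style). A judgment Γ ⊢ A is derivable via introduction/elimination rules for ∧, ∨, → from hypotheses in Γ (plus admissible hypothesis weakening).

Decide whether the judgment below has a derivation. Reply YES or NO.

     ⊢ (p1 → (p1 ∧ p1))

Derivation trace:
[→I]  ⊢ (p1 → (p1 ∧ p1))
  [∧I] p1 ⊢ (p1 ∧ p1)
    [Ax] p1 ⊢ p1
    [Ax] p1 ⊢ p1

Result: YES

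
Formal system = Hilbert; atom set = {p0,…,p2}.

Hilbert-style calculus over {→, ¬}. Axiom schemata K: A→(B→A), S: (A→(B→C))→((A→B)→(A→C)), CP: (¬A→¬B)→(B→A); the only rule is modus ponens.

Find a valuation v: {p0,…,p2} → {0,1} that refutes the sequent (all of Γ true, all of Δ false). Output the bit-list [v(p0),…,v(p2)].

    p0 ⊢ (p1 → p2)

Truth-table refutation:
  v=000: Γ:[p0=F] Δ:[(p1 → p2)=T] refutes=False
  v=001: Γ:[p0=F] Δ:[(p1 → p2)=T] refutes=False
  v=010: Γ:[p0=F] Δ:[(p1 → p2)=F] refutes=False
  v=011: Γ:[p0=F] Δ:[(p1 → p2)=T] refutes=False
  v=100: Γ:[p0=T] Δ:[(p1 → p2)=T] refutes=False
  v=101: Γ:[p0=T] Δ:[(p1 → p2)=T] refutes=False
  v=110: Γ:[p0=T] Δ:[(p1 → p2)=F] refutes=True  ← countermodel

Result: [1, 1, 0]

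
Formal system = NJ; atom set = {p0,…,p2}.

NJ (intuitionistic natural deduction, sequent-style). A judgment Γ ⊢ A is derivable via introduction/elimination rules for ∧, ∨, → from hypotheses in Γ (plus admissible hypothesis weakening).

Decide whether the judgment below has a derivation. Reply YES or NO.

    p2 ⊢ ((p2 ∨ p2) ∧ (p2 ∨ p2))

Derivation trace:
[∧I] p2 ⊢ ((p2 ∨ p2) ∧ (p2 ∨ p2))
  [∨I₂] p2 ⊢ (p2 ∨ p2)
    [Ax] p2 ⊢ p2
  [∨I₂] p2 ⊢ (p2 ∨ p2)
    [Ax] p2 ⊢ p2

Result: YES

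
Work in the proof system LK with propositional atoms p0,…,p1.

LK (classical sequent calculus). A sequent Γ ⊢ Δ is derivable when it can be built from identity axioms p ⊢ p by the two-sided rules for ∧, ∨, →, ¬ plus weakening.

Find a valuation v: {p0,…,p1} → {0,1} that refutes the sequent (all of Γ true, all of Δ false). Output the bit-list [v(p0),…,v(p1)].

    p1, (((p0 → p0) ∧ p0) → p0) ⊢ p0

Truth-table refutation:
  v=00: Γ:[p1=F, (((p0 → p0) ∧ p0) → p0)=T] Δ:[p0=F] refutes=False
  v=01: Γ:[p1=T, (((p0 → p0) ∧ p0) → p0)=T] Δ:[p0=F] refutes=True  ← countermodel

Result: [0, 1]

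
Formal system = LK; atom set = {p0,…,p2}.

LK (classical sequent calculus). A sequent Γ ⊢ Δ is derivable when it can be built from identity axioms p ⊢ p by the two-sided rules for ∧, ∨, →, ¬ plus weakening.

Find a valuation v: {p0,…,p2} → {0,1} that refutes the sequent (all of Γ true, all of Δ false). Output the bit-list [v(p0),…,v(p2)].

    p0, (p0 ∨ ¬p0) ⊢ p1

Search for a countermodel by truth-table:
  v=000: Γ:[p0=F, (p0 ∨ ¬p0)=T] Δ:[p1=F] refutes=False
  v=001: Γ:[p0=F, (p0 ∨ ¬p0)=T] Δ:[p1=F] refutes=False
  v=010: Γ:[p0=F, (p0 ∨ ¬p0)=T] Δ:[p1=T] refutes=False
  v=011: Γ:[p0=F, (p0 ∨ ¬p0)=T] Δ:[p1=T] refutes=False
  v=100: Γ:[p0=T, (p0 ∨ ¬p0)=T] Δ:[p1=F] refutes=True  ← countermodel

Result: [1, 0, 0]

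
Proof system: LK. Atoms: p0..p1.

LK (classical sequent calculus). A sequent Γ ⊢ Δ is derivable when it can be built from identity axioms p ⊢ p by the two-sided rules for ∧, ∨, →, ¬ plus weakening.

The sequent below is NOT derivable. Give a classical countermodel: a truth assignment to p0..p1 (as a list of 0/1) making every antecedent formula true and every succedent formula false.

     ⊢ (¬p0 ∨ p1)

Enumerate valuations to refute Γ ⊢ Δ:
  v=00: Γ:[] Δ:[(¬p0 ∨ p1)=T] refutes=False
  v=01: Γ:[] Δ:[(¬p0 ∨ p1)=T] refutes=False
  v=10: Γ:[] Δ:[(¬p0 ∨ p1)=F] refutes=True  ← countermodel

Result: [1, 0]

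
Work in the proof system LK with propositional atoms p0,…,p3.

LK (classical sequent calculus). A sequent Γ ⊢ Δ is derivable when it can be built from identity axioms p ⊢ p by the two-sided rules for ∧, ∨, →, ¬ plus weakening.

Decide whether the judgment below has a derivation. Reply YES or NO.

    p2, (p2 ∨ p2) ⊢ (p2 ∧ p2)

Derivation trace:
[∧R] p2, (p2 ∨ p2) ⊢ (p2 ∧ p2)
  [∨L] (p2 ∨ p2) ⊢ p2
    [Ax] p2 ⊢ p2
    [Ax] p2 ⊢ p2
  [Ax] p2 ⊢ p2

Result: YES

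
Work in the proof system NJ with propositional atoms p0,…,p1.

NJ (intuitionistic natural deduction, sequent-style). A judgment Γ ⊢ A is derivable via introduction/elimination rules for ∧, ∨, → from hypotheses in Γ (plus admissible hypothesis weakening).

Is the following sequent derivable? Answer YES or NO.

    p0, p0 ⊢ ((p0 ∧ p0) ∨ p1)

Proof tree:
[∨I₁] p0, p0 ⊢ ((p0 ∧ p0) ∨ p1)
  [Wk] p0, p0 ⊢ (p0 ∧ p0)
    [∧I] p0 ⊢ (p0 ∧ p0)
      [Ax] p0 ⊢ p0
      [Ax] p0 ⊢ p0

Result: YES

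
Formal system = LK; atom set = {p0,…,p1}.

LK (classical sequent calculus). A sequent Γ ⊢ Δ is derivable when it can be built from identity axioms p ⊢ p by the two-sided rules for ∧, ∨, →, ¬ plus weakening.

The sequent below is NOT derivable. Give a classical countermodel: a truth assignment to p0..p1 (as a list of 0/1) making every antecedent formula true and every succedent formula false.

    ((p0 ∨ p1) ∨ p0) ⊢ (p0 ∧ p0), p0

Enumerate valuations to refute Γ ⊢ Δ:
  v=00: Γ:[((p0 ∨ p1) ∨ p0)=F] Δ:[(p0 ∧ p0)=F, p0=F] refutes=False
  v=01: Γ:[((p0 ∨ p1) ∨ p0)=T] Δ:[(p0 ∧ p0)=F, p0=F] refutes=True  ← countermodel

Result: [0, 1]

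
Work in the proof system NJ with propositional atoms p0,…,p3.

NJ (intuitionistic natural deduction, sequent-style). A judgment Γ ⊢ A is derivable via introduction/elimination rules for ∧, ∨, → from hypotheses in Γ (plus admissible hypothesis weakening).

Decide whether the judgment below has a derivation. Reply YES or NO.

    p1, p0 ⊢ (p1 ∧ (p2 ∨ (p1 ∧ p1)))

Derivation trace:
[∧I] p1, p0 ⊢ (p1 ∧ (p2 ∨ (p1 ∧ p1)))
  [Wk] p1, p1 ⊢ p1
    [Ax] p1 ⊢ p1
  [Wk] p1, p0 ⊢ (p2 ∨ (p1 ∧ p1))
    [∨I₂] p1 ⊢ (p2 ∨ (p1 ∧ p1))
      [∧I] p1 ⊢ (p1 ∧ p1)
        [Ax] p1 ⊢ p1
        [Ax] p1 ⊢ p1

Result: YES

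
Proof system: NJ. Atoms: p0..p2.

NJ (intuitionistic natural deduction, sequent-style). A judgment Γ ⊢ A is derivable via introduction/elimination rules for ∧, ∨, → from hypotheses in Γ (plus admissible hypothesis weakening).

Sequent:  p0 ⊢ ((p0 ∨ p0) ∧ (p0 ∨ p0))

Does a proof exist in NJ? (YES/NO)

Derivation (root first):
[∧I] p0 ⊢ ((p0 ∨ p0) ∧ (p0 ∨ p0))
  [∨I₁] p0 ⊢ (p0 ∨ p0)
    [Ax] p0 ⊢ p0
  [∨I₁] p0 ⊢ (p0 ∨ p0)
    [Ax] p0 ⊢ p0

Result: YES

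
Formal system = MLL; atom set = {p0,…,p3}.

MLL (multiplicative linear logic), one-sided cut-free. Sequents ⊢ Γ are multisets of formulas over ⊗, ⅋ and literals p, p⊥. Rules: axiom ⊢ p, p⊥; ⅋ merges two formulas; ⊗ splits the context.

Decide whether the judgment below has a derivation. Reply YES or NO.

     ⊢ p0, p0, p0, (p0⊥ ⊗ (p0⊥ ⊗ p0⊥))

Proof tree:
[⊗]  ⊢ p0, p0, p0, (p0⊥ ⊗ (p0⊥ ⊗ p0⊥))
  [Ax]  ⊢ p0, p0⊥
  [⊗]  ⊢ p0, p0, (p0⊥ ⊗ p0⊥)
    [Ax]  ⊢ p0, p0⊥
    [Ax]  ⊢ p0, p0⊥

Result: YES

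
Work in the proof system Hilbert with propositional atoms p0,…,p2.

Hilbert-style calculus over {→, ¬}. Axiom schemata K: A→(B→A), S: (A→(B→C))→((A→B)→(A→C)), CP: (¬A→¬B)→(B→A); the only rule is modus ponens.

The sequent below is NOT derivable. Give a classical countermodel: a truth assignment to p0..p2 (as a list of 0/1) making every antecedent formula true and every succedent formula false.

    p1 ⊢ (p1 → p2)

Search for a countermodel by truth-table:
  v=000: Γ:[p1=F] Δ:[(p1 → p2)=T] refutes=False
  v=001: Γ:[p1=F] Δ:[(p1 → p2)=T] refutes=False
  v=010: Γ:[p1=T] Δ:[(p1 → p2)=F] refutes=True  ← countermodel

Result: [0, 1, 0]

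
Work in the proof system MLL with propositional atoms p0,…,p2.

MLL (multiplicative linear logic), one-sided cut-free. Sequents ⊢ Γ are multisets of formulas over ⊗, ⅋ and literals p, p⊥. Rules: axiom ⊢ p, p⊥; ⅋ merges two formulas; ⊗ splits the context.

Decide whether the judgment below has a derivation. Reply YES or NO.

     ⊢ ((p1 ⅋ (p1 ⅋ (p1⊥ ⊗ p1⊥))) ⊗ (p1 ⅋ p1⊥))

Derivation (root first):
[⊗]  ⊢ ((p1 ⅋ (p1 ⅋ (p1⊥ ⊗ p1⊥))) ⊗ (p1 ⅋ p1⊥))
  [⅋]  ⊢ (p1 ⅋ (p1 ⅋ (p1⊥ ⊗ p1⊥)))
    [⅋]  ⊢ p1, (p1 ⅋ (p1⊥ ⊗ p1⊥))
      [⊗]  ⊢ p1, p1, (p1⊥ ⊗ p1⊥)
        [Ax]  ⊢ p1, p1⊥
        [Ax]  ⊢ p1, p1⊥
  [⅋]  ⊢ (p1 ⅋ p1⊥)
    [Ax]  ⊢ p1, p1⊥

Result: YES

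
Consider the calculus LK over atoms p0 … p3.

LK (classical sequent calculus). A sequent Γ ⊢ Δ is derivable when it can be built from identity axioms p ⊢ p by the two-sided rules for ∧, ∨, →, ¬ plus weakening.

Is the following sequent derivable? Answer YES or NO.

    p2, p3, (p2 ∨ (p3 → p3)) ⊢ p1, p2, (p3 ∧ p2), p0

Proof tree:
[WR] p2, p3, (p2 ∨ (p3 → p3)) ⊢ p1, p2, (p3 ∧ p2), p0
  [∨L] p2, p3, (p2 ∨ (p3 → p3)) ⊢ p1, p2, (p3 ∧ p2)
    [WR] p2 ⊢ p2, p1
      [Ax] p2 ⊢ p2
    [→L] p2, p3, (p3 → p3) ⊢ (p3 ∧ p2)
      [Ax] p3 ⊢ p3
      [∧R] p2, p3 ⊢ (p3 ∧ p2)
        [Ax] p3 ⊢ p3
        [Ax] p2 ⊢ p2

Result: YES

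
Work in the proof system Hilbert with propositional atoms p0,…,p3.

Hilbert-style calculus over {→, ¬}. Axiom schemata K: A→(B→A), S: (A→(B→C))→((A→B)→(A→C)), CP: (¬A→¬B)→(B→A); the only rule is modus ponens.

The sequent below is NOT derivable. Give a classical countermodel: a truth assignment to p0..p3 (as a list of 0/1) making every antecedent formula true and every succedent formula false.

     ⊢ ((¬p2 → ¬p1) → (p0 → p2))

Truth-table refutation:
  v=0000: Γ:[] Δ:[((¬p2 → ¬p1) → (p0 → p2))=T] refutes=False
  v=0001: Γ:[] Δ:[((¬p2 → ¬p1) → (p0 → p2))=T] refutes=False
  v=0010: Γ:[] Δ:[((¬p2 → ¬p1) → (p0 → p2))=T] refutes=False
  v=0011: Γ:[] Δ:[((¬p2 → ¬p1) → (p0 → p2))=T] refutes=False
  v=0100: Γ:[] Δ:[((¬p2 → ¬p1) → (p0 → p2))=T] refutes=False
  v=0101: Γ:[] Δ:[((¬p2 → ¬p1) → (p0 → p2))=T] refutes=False
  v=0110: Γ:[] Δ:[((¬p2 → ¬p1) → (p0 → p2))=T] refutes=False
  v=0111: Γ:[] Δ:[((¬p2 → ¬p1) → (p0 → p2))=T] refutes=False
  v=1000: Γ:[] Δ:[((¬p2 → ¬p1) → (p0 → p2))=F] refutes=True  ← countermodel

Result: [1, 0, 0, 0]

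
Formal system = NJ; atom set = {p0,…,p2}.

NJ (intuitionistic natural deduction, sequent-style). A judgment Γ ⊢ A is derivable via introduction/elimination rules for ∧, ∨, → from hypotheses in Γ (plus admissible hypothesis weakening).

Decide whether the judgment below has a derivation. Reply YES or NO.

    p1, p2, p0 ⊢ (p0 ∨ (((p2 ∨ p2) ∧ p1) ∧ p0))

Proof tree:
[∨I₂] p1, p2, p0 ⊢ (p0 ∨ (((p2 ∨ p2) ∧ p1) ∧ p0))
  [∧I] p1, p2, p0 ⊢ (((p2 ∨ p2) ∧ p1) ∧ p0)
    [∧I] p1, p2 ⊢ ((p2 ∨ p2) ∧ p1)
      [∨I₁] p2 ⊢ (p2 ∨ p2)
        [Ax] p2 ⊢ p2
      [Ax] p1 ⊢ p1
    [Ax] p0 ⊢ p0

Result: YES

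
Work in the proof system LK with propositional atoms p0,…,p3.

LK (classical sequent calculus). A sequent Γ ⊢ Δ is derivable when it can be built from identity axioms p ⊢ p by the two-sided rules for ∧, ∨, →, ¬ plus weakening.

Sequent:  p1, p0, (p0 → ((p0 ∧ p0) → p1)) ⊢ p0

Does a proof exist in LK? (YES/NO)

Derivation (root first):
[→L] p1, p0, (p0 → ((p0 ∧ p0) → p1)) ⊢ p0
  [WL] p0, p1 ⊢ p0
    [Ax] p0 ⊢ p0
  [→L] p0, ((p0 ∧ p0) → p1) ⊢ p0
    [∧R] p0 ⊢ (p0 ∧ p0)
      [Ax] p0 ⊢ p0
      [Ax] p0 ⊢ p0
    [WL] p0, p1 ⊢ p0
      [Ax] p0 ⊢ p0

Result: YES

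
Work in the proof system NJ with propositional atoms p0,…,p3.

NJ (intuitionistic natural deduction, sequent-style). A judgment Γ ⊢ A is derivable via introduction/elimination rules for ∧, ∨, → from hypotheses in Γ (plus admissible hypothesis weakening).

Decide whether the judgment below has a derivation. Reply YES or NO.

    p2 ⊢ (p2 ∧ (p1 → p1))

Derivation trace:
[∧I] p2 ⊢ (p2 ∧ (p1 → p1))
  [Ax] p2 ⊢ p2
  [→I]  ⊢ (p1 → p1)
    [Ax] p1 ⊢ p1

Result: YES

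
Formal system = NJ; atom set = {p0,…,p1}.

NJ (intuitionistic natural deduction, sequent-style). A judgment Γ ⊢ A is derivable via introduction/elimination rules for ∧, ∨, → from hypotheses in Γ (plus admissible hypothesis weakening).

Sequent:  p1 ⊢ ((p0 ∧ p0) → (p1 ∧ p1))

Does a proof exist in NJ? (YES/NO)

Derivation trace:
[→I] p1 ⊢ ((p0 ∧ p0) → (p1 ∧ p1))
  [Wk] p1, (p0 ∧ p0) ⊢ (p1 ∧ p1)
    [∧I] p1 ⊢ (p1 ∧ p1)
      [Ax] p1 ⊢ p1
      [Ax] p1 ⊢ p1

Result: YES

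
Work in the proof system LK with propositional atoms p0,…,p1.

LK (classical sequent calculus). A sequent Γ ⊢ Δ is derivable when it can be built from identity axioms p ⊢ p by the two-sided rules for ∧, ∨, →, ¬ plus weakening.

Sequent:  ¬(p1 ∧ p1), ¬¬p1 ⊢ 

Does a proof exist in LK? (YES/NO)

Derivation trace:
[¬L] ¬(p1 ∧ p1), ¬¬p1 ⊢ 
  [¬L] ¬(p1 ∧ p1) ⊢ ¬p1
    [¬R]  ⊢ (p1 ∧ p1), ¬p1
      [∧R] p1 ⊢ (p1 ∧ p1)
        [Ax] p1 ⊢ p1
        [Ax] p1 ⊢ p1

Result: YES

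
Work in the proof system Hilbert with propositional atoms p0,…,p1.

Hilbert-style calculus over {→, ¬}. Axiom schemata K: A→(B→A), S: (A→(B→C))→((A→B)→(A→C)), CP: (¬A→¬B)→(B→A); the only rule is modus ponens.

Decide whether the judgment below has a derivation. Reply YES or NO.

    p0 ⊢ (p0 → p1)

Search for a countermodel by truth-table:
  v=00: Γ:[p0=F] Δ:[(p0 → p1)=T] refutes=False
  v=01: Γ:[p0=F] Δ:[(p0 → p1)=T] refutes=False
  v=10: Γ:[p0=T] Δ:[(p0 → p1)=F] refutes=True  ← countermodel

Result: NO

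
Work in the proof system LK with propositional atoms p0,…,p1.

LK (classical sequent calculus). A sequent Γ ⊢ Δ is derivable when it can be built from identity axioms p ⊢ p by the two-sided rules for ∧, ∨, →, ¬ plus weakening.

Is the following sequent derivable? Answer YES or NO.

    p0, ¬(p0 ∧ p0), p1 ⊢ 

Derivation (root first):
[WL] p0, ¬(p0 ∧ p0), p1 ⊢ 
  [¬L] p0, ¬(p0 ∧ p0) ⊢ 
    [∧R] p0 ⊢ (p0 ∧ p0)
      [Ax] p0 ⊢ p0
      [Ax] p0 ⊢ p0

Result: YES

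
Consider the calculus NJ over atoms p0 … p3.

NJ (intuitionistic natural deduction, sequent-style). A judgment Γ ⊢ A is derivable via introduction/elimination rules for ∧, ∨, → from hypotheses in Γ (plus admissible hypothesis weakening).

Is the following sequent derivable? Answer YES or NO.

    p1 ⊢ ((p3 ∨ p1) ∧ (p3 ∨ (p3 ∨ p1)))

Derivation (root first):
[∧I] p1 ⊢ ((p3 ∨ p1) ∧ (p3 ∨ (p3 ∨ p1)))
  [∨I₂] p1 ⊢ (p3 ∨ p1)
    [Ax] p1 ⊢ p1
  [∨I₂] p1 ⊢ (p3 ∨ (p3 ∨ p1))
    [∨I₂] p1 ⊢ (p3 ∨ p1)
      [Ax] p1 ⊢ p1

Result: YES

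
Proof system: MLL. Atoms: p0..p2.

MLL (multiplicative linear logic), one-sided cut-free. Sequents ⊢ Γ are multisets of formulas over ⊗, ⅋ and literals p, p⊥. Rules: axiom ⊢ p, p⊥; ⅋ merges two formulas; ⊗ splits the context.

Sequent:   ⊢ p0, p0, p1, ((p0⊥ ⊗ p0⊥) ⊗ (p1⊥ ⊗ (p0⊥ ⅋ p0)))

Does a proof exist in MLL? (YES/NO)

Proof tree:
[⊗]  ⊢ p0, p0, p1, ((p0⊥ ⊗ p0⊥) ⊗ (p1⊥ ⊗ (p0⊥ ⅋ p0)))
  [⊗]  ⊢ p0, p0, (p0⊥ ⊗ p0⊥)
    [Ax]  ⊢ p0, p0⊥
    [Ax]  ⊢ p0, p0⊥
  [⊗]  ⊢ p1, (p1⊥ ⊗ (p0⊥ ⅋ p0))
    [Ax]  ⊢ p1, p1⊥
    [⅋]  ⊢ (p0⊥ ⅋ p0)
      [Ax]  ⊢ p0, p0⊥

Result: YES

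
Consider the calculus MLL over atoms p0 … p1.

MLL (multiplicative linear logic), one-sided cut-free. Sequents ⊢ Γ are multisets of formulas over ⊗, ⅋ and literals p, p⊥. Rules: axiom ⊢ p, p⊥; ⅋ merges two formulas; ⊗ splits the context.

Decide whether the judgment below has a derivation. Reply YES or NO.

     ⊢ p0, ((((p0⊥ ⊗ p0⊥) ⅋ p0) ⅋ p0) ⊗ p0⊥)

Derivation trace:
[⊗]  ⊢ p0, ((((p0⊥ ⊗ p0⊥) ⅋ p0) ⅋ p0) ⊗ p0⊥)
  [⅋]  ⊢ (((p0⊥ ⊗ p0⊥) ⅋ p0) ⅋ p0)
    [⅋]  ⊢ p0, ((p0⊥ ⊗ p0⊥) ⅋ p0)
      [⊗]  ⊢ p0, p0, (p0⊥ ⊗ p0⊥)
        [Ax]  ⊢ p0, p0⊥
        [Ax]  ⊢ p0, p0⊥
  [Ax]  ⊢ p0, p0⊥

Result: YES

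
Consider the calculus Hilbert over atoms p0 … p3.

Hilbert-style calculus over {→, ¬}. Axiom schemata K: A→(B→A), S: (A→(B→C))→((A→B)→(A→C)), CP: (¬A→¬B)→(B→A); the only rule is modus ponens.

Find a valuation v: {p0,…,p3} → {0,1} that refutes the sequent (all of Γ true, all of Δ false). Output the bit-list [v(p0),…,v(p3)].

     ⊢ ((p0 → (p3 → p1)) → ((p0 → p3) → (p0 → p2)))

Search for a countermodel by truth-table:
  v=0000: Γ:[] Δ:[((p0 → (p3 → p1)) → ((p0 → p3) → (p0 → p2)))=T] refutes=False
  v=0001: Γ:[] Δ:[((p0 → (p3 → p1)) → ((p0 → p3) → (p0 → p2)))=T] refutes=False
  v=0010: Γ:[] Δ:[((p0 → (p3 → p1)) → ((p0 → p3) → (p0 → p2)))=T] refutes=False
  v=0011: Γ:[] Δ:[((p0 → (p3 → p1)) → ((p0 → p3) → (p0 → p2)))=T] refutes=False
  v=0100: Γ:[] Δ:[((p0 → (p3 → p1)) → ((p0 → p3) → (p0 → p2)))=T] refutes=False
  v=0101: Γ:[] Δ:[((p0 → (p3 → p1)) → ((p0 → p3) → (p0 → p2)))=T] refutes=False
  v=0110: Γ:[] Δ:[((p0 → (p3 → p1)) → ((p0 → p3) → (p0 → p2)))=T] refutes=False
  v=0111: Γ:[] Δ:[((p0 → (p3 → p1)) → ((p0 → p3) → (p0 → p2)))=T] refutes=False
  v=1000: Γ:[] Δ:[((p0 → (p3 → p1)) → ((p0 → p3) → (p0 → p2)))=T] refutes=False
  v=1001: Γ:[] Δ:[((p0 → (p3 → p1)) → ((p0 → p3) → (p0 → p2)))=T] refutes=False
  v=1010: Γ:[] Δ:[((p0 → (p3 → p1)) → ((p0 → p3) → (p0 → p2)))=T] refutes=False
  v=1011: Γ:[] Δ:[((p0 → (p3 → p1)) → ((p0 → p3) → (p0 → p2)))=T] refutes=False
  v=1100: Γ:[] Δ:[((p0 → (p3 → p1)) → ((p0 → p3) → (p0 → p2)))=T] refutes=False
  v=1101: Γ:[] Δ:[((p0 → (p3 → p1)) → ((p0 → p3) → (p0 → p2)))=F] refutes=True  ← countermodel

Result: [1, 1, 0, 1]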